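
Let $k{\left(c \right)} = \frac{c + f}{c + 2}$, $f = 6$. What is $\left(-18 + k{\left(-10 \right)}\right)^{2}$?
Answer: $\frac{1225}{4} \approx 306.25$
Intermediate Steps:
$k{\left(c \right)} = \frac{6 + c}{2 + c}$ ($k{\left(c \right)} = \frac{c + 6}{c + 2} = \frac{6 + c}{2 + c}$)
$\left(-18 + k{\left(-10 \right)}\right)^{2} = \left(-18 + \frac{6 - 10}{2 - 10}\right)^{2} = \left(-18 + \frac{1}{-8} \left(-4\right)\right)^{2} = \left(-18 - - \frac{1}{2}\right)^{2} = \left(-18 + \frac{1}{2}\right)^{2} = \left(- \frac{35}{2}\right)^{2} = \frac{1225}{4}$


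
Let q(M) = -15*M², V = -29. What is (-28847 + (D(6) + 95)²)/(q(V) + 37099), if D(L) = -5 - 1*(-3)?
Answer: -10099/12242 ≈ -0.82495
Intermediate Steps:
D(L) = -2 (D(L) = -5 + 3 = -2)
(-28847 + (D(6) + 95)²)/(q(V) + 37099) = (-28847 + (-2 + 95)²)/(-15*(-29)² + 37099) = (-28847 + 93²)/(-15*841 + 37099) = (-28847 + 8649)/(-12615 + 37099) = -20198/24484 = -20198*1/24484 = -10099/12242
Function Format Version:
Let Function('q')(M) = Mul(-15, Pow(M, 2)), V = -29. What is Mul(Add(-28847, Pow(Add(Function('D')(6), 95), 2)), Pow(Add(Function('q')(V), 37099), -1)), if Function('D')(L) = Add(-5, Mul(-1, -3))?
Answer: Rational(-10099, 12242) ≈ -0.82495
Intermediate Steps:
Function('D')(L) = -2 (Function('D')(L) = Add(-5, 3) = -2)
Mul(Add(-28847, Pow(Add(Function('D')(6), 95), 2)), Pow(Add(Function('q')(V), 37099), -1)) = Mul(Add(-28847, Pow(Add(-2, 95), 2)), Pow(Add(Mul(-15, Pow(-29, 2)), 37099), -1)) = Mul(Add(-28847, Pow(93, 2)), Pow(Add(Mul(-15, 841), 37099), -1)) = Mul(Add(-28847, 8649), Pow(Add(-12615, 37099), -1)) = Mul(-20198, Pow(24484, -1)) = Mul(-20198, Rational(1, 24484)) = Rational(-10099, 12242)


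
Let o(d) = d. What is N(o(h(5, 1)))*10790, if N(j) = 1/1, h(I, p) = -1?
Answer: 10790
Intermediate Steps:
N(j) = 1
N(o(h(5, 1)))*10790 = 1*10790 = 10790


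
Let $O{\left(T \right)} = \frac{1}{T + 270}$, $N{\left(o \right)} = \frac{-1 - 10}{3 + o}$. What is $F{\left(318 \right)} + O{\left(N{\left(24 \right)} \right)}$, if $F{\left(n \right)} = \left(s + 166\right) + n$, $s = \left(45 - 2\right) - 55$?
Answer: $\frac{3435715}{7279} \approx 472.0$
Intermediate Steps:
$s = -12$ ($s = 43 - 55 = -12$)
$F{\left(n \right)} = 154 + n$ ($F{\left(n \right)} = \left(-12 + 166\right) + n = 154 + n$)
$N{\left(o \right)} = - \frac{11}{3 + o}$
$O{\left(T \right)} = \frac{1}{270 + T}$
$F{\left(318 \right)} + O{\left(N{\left(24 \right)} \right)} = \left(154 + 318\right) + \frac{1}{270 - \frac{11}{3 + 24}} = 472 + \frac{1}{270 - \frac{11}{27}} = 472 + \frac{1}{\frac{7279}{27}} = 472 + \frac{27}{7279} = \frac{3435715}{7279}$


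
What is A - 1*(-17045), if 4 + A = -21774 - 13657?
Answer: -18390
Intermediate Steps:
A = -35435 (A = -4 + (-21774 - 13657) = -4 - 35431 = -35435)
A - 1*(-17045) = -35435 - 1*(-17045) = -35435 + 17045 = -18390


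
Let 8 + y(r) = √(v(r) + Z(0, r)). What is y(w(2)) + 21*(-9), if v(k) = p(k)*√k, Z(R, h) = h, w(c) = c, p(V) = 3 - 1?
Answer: -197 + √(2 + 2*√2) ≈ -194.80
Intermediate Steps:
p(V) = 2
v(k) = 2*√k
y(r) = -8 + √(r + 2*√r) (y(r) = -8 + √(2*√r + r) = -8 + √(r + 2*√r))
y(w(2)) + 21*(-9) = (-8 + √(2 + 2*√2)) + 21*(-9) = (-8 + √(2 + 2*√2)) - 189 = -197 + √(2 + 2*√2)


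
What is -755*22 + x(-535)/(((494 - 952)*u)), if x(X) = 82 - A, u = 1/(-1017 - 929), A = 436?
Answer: -4148132/229 ≈ -18114.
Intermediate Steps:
u = -1/1946 (u = 1/(-1946) = -1/1946 ≈ -0.00051387)
x(X) = -354 (x(X) = 82 - 1*436 = 82 - 436 = -354)
-755*22 + x(-535)/(((494 - 952)*u)) = -755*22 - 354*(-1946/(494 - 952)) = -16610 - 354/((-458*(-1/1946))) = -16610 - 354/229/973 = -16610 - 354*973/229 = -16610 - 344442/229 = -4148132/229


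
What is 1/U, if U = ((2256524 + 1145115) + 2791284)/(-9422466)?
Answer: -9422466/6192923 ≈ -1.5215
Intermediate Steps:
U = -6192923/9422466 (U = (3401639 + 2791284)*(-1/9422466) = 6192923*(-1/9422466) = -6192923/9422466 ≈ -0.65725)
1/U = 1/(-6192923/9422466) = -9422466/6192923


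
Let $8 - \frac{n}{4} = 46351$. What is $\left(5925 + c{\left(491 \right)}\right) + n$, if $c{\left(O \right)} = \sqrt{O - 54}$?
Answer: $-179447 + \sqrt{437} \approx -1.7943 \cdot 10^{5}$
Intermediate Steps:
$c{\left(O \right)} = \sqrt{-54 + O}$
$n = -185372$ ($n = 32 - 185404 = -185372$)
$\left(5925 + c{\left(491 \right)}\right) + n = \left(5925 + \sqrt{-54 + 491}\right) - 185372 = \left(5925 + \sqrt{437}\right) - 185372 = -179447 + \sqrt{437}$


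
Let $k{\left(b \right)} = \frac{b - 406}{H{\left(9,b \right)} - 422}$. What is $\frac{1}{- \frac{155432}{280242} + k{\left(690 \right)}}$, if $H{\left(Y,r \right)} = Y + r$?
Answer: $\frac{38813517}{18267032} \approx 2.1248$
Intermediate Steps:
$k{\left(b \right)} = \frac{-406 + b}{-413 + b}$ ($k{\left(b \right)} = \frac{b - 406}{\left(9 + b\right) - 422} = \frac{-406 + b}{-413 + b}$)
$\frac{1}{- \frac{155432}{280242} + k{\left(690 \right)}} = \frac{1}{- \frac{155432}{280242} + \frac{-406 + 690}{-413 + 690}} = \frac{1}{\left(-155432\right) \frac{1}{280242} + \frac{1}{277} \cdot 284} = \frac{1}{- \frac{77716}{140121} + \frac{1}{277} \cdot 284} = \frac{1}{- \frac{77716}{140121} + \frac{284}{277}} = \frac{1}{\frac{18267032}{38813517}} = \frac{38813517}{18267032}$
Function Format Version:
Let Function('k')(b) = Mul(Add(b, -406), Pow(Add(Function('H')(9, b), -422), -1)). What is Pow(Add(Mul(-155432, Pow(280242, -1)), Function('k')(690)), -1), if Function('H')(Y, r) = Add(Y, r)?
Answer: Rational(38813517, 18267032) ≈ 2.1248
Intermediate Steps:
Function('k')(b) = Mul(Pow(Add(-413, b), -1), Add(-406, b)) (Function('k')(b) = Mul(Add(b, -406), Pow(Add(Add(9, b), -422), -1)) = Mul(Add(-406, b), Pow(Add(-413, b), -1)) = Mul(Pow(Add(-413, b), -1), Add(-406, b)))
Pow(Add(Mul(-155432, Pow(280242, -1)), Function('k')(690)), -1) = Pow(Add(Mul(-155432, Pow(280242, -1)), Mul(Pow(Add(-413, 690), -1), Add(-406, 690))), -1) = Pow(Add(Mul(-155432, Rational(1, 280242)), Mul(Pow(277, -1), 284)), -1) = Pow(Add(Rational(-77716, 140121), Mul(Rational(1, 277), 284)), -1) = Pow(Add(Rational(-77716, 140121), Rational(284, 277)), -1) = Pow(Rational(18267032, 38813517), -1) = Rational(38813517, 18267032)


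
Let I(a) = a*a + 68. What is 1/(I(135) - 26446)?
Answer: -1/8153 ≈ -0.00012265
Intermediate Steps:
I(a) = 68 + a**2 (I(a) = a**2 + 68 = 68 + a**2)
1/(I(135) - 26446) = 1/((68 + 135**2) - 26446) = 1/((68 + 18225) - 26446) = 1/(18293 - 26446) = 1/(-8153) = -1/8153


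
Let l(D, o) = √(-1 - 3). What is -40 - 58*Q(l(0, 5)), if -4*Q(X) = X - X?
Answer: -40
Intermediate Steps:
l(D, o) = 2*I (l(D, o) = √(-4) = 2*I)
Q(X) = 0 (Q(X) = -(X - X)/4 = -¼*0 = 0)
-40 - 58*Q(l(0, 5)) = -40 - 58*0 = -40 + 0 = -40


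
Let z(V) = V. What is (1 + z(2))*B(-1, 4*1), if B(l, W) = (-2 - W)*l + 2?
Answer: 24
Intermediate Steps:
B(l, W) = 2 + l*(-2 - W) (B(l, W) = l*(-2 - W) + 2 = 2 + l*(-2 - W))
(1 + z(2))*B(-1, 4*1) = (1 + 2)*(2 - 2*(-1) - 1*4*1*(-1)) = 3*(2 + 2 - 1*4*(-1)) = 3*(2 + 2 + 4) = 3*8 = 24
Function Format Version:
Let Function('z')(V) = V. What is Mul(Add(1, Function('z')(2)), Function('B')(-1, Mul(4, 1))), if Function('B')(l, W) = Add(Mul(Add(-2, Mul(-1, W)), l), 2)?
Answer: 24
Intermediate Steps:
Function('B')(l, W) = Add(2, Mul(l, Add(-2, Mul(-1, W)))) (Function('B')(l, W) = Add(Mul(l, Add(-2, Mul(-1, W))), 2) = Add(2, Mul(l, Add(-2, Mul(-1, W)))))
Mul(Add(1, Function('z')(2)), Function('B')(-1, Mul(4, 1))) = Mul(Add(1, 2), Add(2, Mul(-2, -1), Mul(-1, Mul(4, 1), -1))) = Mul(3, Add(2, 2, Mul(-1, 4, -1))) = Mul(3, Add(2, 2, 4)) = Mul(3, 8) = 24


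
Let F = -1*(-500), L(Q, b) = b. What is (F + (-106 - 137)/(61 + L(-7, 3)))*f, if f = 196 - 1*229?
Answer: -1047981/64 ≈ -16375.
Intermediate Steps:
f = -33 (f = 196 - 229 = -33)
F = 500
(F + (-106 - 137)/(61 + L(-7, 3)))*f = (500 + (-106 - 137)/(61 + 3))*(-33) = (500 - 243/64)*(-33) = (31757/64)*(-33) = -1047981/64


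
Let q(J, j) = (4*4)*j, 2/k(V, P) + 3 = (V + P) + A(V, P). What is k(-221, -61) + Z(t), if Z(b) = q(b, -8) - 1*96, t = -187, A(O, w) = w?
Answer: -38753/173 ≈ -224.01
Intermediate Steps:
k(V, P) = 2/(-3 + V + 2*P) (k(V, P) = 2/(-3 + ((V + P) + P)) = 2/(-3 + ((P + V) + P)) = 2/(-3 + (V + 2*P)) = 2/(-3 + V + 2*P))
q(J, j) = 16*j
Z(b) = -224 (Z(b) = 16*(-8) - 1*96 = -128 - 96 = -224)
k(-221, -61) + Z(t) = 2/(-3 - 221 + 2*(-61)) - 224 = 2/(-3 - 221 - 122) - 224 = 2/(-346) - 224 = 2*(-1/346) - 224 = -1/173 - 224 = -38753/173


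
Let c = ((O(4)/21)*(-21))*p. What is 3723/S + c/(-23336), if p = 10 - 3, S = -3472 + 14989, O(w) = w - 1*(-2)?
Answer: 14560607/44793452 ≈ 0.32506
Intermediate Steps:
O(w) = 2 + w (O(w) = w + 2 = 2 + w)
S = 11517
p = 7
c = -42 (c = (((2 + 4)/21)*(-21))*7 = ((6*(1/21))*(-21))*7 = ((2/7)*(-21))*7 = -6*7 = -42)
3723/S + c/(-23336) = 3723/11517 - 42/(-23336) = 3723*(1/11517) - 42*(-1/23336) = 1241/3839 + 21/11668 = 14560607/44793452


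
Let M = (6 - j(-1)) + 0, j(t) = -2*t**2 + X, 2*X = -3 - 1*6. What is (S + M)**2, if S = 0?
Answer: 625/4 ≈ 156.25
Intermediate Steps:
X = -9/2 (X = (-3 - 1*6)/2 = (-3 - 6)/2 = (1/2)*(-9) = -9/2 ≈ -4.5000)
j(t) = -9/2 - 2*t**2 (j(t) = -2*t**2 - 9/2 = -9/2 - 2*t**2)
M = 25/2 (M = (6 - (-9/2 - 2*(-1)**2)) + 0 = (6 - (-9/2 - 2*1)) + 0 = (6 - (-9/2 - 2)) + 0 = (6 - 1*(-13/2)) + 0 = (6 + 13/2) + 0 = 25/2 + 0 = 25/2 ≈ 12.500)
(S + M)**2 = (0 + 25/2)**2 = (25/2)**2 = 625/4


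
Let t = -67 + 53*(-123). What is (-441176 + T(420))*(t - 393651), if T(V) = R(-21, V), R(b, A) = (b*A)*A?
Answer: 1659212901512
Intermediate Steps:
R(b, A) = b*A**2 (R(b, A) = (A*b)*A = b*A**2)
T(V) = -21*V**2
t = -6586 (t = -67 - 6519 = -6586)
(-441176 + T(420))*(t - 393651) = (-441176 - 21*420**2)*(-6586 - 393651) = (-441176 - 21*176400)*(-400237) = (-441176 - 3704400)*(-400237) = -4145576*(-400237) = 1659212901512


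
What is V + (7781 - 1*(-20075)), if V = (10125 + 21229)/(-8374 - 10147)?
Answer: 515889622/18521 ≈ 27854.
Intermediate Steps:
V = -31354/18521 (V = 31354/(-18521) = 31354*(-1/18521) = -31354/18521 ≈ -1.6929)
V + (7781 - 1*(-20075)) = -31354/18521 + (7781 - 1*(-20075)) = -31354/18521 + (7781 + 20075) = -31354/18521 + 27856 = 515889622/18521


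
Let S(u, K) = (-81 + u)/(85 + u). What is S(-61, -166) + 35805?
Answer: 429589/12 ≈ 35799.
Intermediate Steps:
S(u, K) = (-81 + u)/(85 + u)
S(-61, -166) + 35805 = (-81 - 61)/(85 - 61) + 35805 = -142/24 + 35805 = (1/24)*(-142) + 35805 = -71/12 + 35805 = 429589/12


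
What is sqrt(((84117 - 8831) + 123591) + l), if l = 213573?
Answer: 5*sqrt(16498) ≈ 642.22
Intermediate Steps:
sqrt(((84117 - 8831) + 123591) + l) = sqrt(((84117 - 8831) + 123591) + 213573) = sqrt((75286 + 123591) + 213573) = sqrt(198877 + 213573) = sqrt(412450) = 5*sqrt(16498)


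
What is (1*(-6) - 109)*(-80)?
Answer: 9200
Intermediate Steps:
(1*(-6) - 109)*(-80) = (-6 - 109)*(-80) = -115*(-80) = 9200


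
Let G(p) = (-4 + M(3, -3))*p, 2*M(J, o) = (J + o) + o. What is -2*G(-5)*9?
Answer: -495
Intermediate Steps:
M(J, o) = o + J/2 (M(J, o) = ((J + o) + o)/2 = (J + 2*o)/2 = o + J/2)
G(p) = -11*p/2 (G(p) = (-4 + (-3 + (½)*3))*p = (-4 + (-3 + 3/2))*p = (-4 - 3/2)*p = -11*p/2)
-2*G(-5)*9 = -(-11)*(-5)*9 = -2*55/2*9 = -55*9 = -495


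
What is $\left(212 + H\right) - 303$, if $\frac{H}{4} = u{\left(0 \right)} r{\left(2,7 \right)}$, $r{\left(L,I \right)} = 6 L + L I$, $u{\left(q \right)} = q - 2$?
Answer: $-299$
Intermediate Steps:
$u{\left(q \right)} = -2 + q$
$r{\left(L,I \right)} = 6 L + I L$
$H = -208$ ($H = 4 \left(-2 + 0\right) 2 \left(6 + 7\right) = 4 \left(- 2 \cdot 2 \cdot 13\right) = 4 \left(\left(-2\right) 26\right) = 4 \left(-52\right) = -208$)
$\left(212 + H\right) - 303 = \left(212 - 208\right) - 303 = 4 - 303 = -299$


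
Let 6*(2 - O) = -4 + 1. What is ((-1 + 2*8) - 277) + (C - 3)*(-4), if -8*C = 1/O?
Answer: -1249/5 ≈ -249.80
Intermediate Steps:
O = 5/2 (O = 2 - (-4 + 1)/6 = 2 - ⅙*(-3) = 2 + ½ = 5/2 ≈ 2.5000)
C = -1/20 (C = -1/(8*5/2) = -⅛*⅖ = -1/20 ≈ -0.050000)
((-1 + 2*8) - 277) + (C - 3)*(-4) = ((-1 + 2*8) - 277) + (-1/20 - 3)*(-4) = ((-1 + 16) - 277) - 61/20*(-4) = (15 - 277) + 61/5 = -262 + 61/5 = -1249/5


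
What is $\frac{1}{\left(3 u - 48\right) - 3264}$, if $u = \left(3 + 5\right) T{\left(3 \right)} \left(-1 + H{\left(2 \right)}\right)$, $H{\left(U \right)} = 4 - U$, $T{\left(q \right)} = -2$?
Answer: $- \frac{1}{3360} \approx -0.00029762$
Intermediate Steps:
$u = -16$ ($u = \left(3 + 5\right) \left(-2\right) \left(-1 + \left(4 - 2\right)\right) = 8 \left(-2\right) \left(-1 + \left(4 - 2\right)\right) = - 16 \left(-1 + 2\right) = \left(-16\right) 1 = -16$)
$\frac{1}{\left(3 u - 48\right) - 3264} = \frac{1}{\left(3 \left(-16\right) - 48\right) - 3264} = \frac{1}{\left(-48 - 48\right) - 3264} = \frac{1}{-96 - 3264} = \frac{1}{-3360} = - \frac{1}{3360}$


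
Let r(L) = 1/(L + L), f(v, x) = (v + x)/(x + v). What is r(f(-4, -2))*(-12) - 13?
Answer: -19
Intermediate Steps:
f(v, x) = 1 (f(v, x) = (v + x)/(v + x) = 1)
r(L) = 1/(2*L)
r(f(-4, -2))*(-12) - 13 = ((½)/1)*(-12) - 13 = ((½)*1)*(-12) - 13 = (½)*(-12) - 13 = -6 - 13 = -19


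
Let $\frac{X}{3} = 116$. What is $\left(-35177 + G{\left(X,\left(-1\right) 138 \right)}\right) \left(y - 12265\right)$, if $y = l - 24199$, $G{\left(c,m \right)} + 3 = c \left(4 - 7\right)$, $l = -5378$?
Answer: $1515684608$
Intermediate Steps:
$X = 348$ ($X = 3 \cdot 116 = 348$)
$G{\left(c,m \right)} = -3 - 3 c$ ($G{\left(c,m \right)} = -3 + c \left(4 - 7\right) = -3 + c \left(-3\right) = -3 - 3 c$)
$y = -29577$ ($y = -5378 - 24199 = -29577$)
$\left(-35177 + G{\left(X,\left(-1\right) 138 \right)}\right) \left(y - 12265\right) = \left(-35177 - 1047\right) \left(-29577 - 12265\right) = \left(-35177 - 1047\right) \left(-41842\right) = \left(-36224\right) \left(-41842\right) = 1515684608$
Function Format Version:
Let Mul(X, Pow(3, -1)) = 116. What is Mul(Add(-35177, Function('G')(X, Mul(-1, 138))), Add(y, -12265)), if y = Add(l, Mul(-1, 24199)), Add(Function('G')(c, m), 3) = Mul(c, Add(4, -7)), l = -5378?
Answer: 1515684608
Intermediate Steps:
X = 348 (X = Mul(3, 116) = 348)
Function('G')(c, m) = Add(-3, Mul(-3, c)) (Function('G')(c, m) = Add(-3, Mul(c, Add(4, -7))) = Add(-3, Mul(c, -3)) = Add(-3, Mul(-3, c)))
y = -29577 (y = Add(-5378, Mul(-1, 24199)) = Add(-5378, -24199) = -29577)
Mul(Add(-35177, Function('G')(X, Mul(-1, 138))), Add(y, -12265)) = Mul(Add(-35177, Add(-3, Mul(-3, 348))), Add(-29577, -12265)) = Mul(Add(-35177, Add(-3, -1044)), -41842) = Mul(Add(-35177, -1047), -41842) = Mul(-36224, -41842) = 1515684608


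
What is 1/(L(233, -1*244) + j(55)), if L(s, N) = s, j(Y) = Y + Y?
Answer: 1/343 ≈ 0.0029155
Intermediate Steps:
j(Y) = 2*Y
1/(L(233, -1*244) + j(55)) = 1/(233 + 2*55) = 1/(233 + 110) = 1/343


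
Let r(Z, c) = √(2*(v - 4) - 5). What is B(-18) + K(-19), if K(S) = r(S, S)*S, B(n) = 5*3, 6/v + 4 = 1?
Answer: 15 - 19*I*√17 ≈ 15.0 - 78.339*I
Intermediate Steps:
v = -2 (v = 6/(-4 + 1) = 6/(-3) = 6*(-⅓) = -2)
B(n) = 15
r(Z, c) = I*√17 (r(Z, c) = √(2*(-2 - 4) - 5) = √(2*(-6) - 5) = √(-12 - 5) = √(-17) = I*√17)
K(S) = I*S*√17 (K(S) = (I*√17)*S = I*S*√17)
B(-18) + K(-19) = 15 + I*(-19)*√17 = 15 - 19*I*√17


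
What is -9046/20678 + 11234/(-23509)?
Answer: -222479533/243059551 ≈ -0.91533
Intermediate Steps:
-9046/20678 + 11234/(-23509) = -9046*1/20678 + 11234*(-1/23509) = -4523/10339 - 11234/23509 = -222479533/243059551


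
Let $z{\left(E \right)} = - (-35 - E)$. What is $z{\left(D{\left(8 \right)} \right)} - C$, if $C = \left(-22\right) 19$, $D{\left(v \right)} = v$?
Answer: $461$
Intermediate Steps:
$z{\left(E \right)} = 35 + E$
$C = -418$
$z{\left(D{\left(8 \right)} \right)} - C = \left(35 + 8\right) - -418 = 43 + 418 = 461$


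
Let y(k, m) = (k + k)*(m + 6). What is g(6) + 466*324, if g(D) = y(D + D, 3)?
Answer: 151200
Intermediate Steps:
y(k, m) = 2*k*(6 + m) (y(k, m) = (2*k)*(6 + m) = 2*k*(6 + m))
g(D) = 36*D (g(D) = 2*(D + D)*(6 + 3) = 2*(2*D)*9 = 36*D)
g(6) + 466*324 = 36*6 + 466*324 = 216 + 150984 = 151200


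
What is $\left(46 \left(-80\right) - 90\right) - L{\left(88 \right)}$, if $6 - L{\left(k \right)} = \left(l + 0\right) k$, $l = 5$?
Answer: $-3336$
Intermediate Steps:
$L{\left(k \right)} = 6 - 5 k$ ($L{\left(k \right)} = 6 - \left(5 + 0\right) k = 6 - 5 k$)
$\left(46 \left(-80\right) - 90\right) - L{\left(88 \right)} = \left(46 \left(-80\right) - 90\right) - \left(6 - 440\right) = \left(-3680 - 90\right) - \left(6 - 440\right) = -3770 - -434 = -3770 + 434 = -3336$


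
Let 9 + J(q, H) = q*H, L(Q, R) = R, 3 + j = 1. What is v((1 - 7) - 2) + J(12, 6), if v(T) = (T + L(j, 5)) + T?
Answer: 52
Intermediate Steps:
j = -2 (j = -3 + 1 = -2)
J(q, H) = -9 + H*q (J(q, H) = -9 + q*H = -9 + H*q)
v(T) = 5 + 2*T (v(T) = (T + 5) + T = (5 + T) + T = 5 + 2*T)
v((1 - 7) - 2) + J(12, 6) = (5 + 2*((1 - 7) - 2)) + (-9 + 6*12) = (5 + 2*(-6 - 2)) + (-9 + 72) = (5 + 2*(-8)) + 63 = (5 - 16) + 63 = -11 + 63 = 52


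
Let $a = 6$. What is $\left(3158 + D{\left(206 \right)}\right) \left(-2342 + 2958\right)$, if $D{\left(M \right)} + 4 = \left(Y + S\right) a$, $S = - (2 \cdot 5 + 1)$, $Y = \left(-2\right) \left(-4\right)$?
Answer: $1931776$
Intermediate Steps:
$Y = 8$
$S = -11$ ($S = - (10 + 1) = \left(-1\right) 11 = -11$)
$D{\left(M \right)} = -22$ ($D{\left(M \right)} = -4 + \left(8 - 11\right) 6 = -4 - 18 = -22$)
$\left(3158 + D{\left(206 \right)}\right) \left(-2342 + 2958\right) = \left(3158 - 22\right) \left(-2342 + 2958\right) = 3136 \cdot 616 = 1931776$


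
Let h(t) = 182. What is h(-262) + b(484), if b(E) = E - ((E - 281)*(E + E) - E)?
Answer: -195354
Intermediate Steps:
b(E) = 2*E - 2*E*(-281 + E) (b(E) = E - ((-281 + E)*(2*E) - E) = E - (2*E*(-281 + E) - E) = E - (-E + 2*E*(-281 + E)) = E + (E - 2*E*(-281 + E)) = 2*E - 2*E*(-281 + E))
h(-262) + b(484) = 182 + 2*484*(282 - 1*484) = 182 + 2*484*(282 - 484) = 182 + 2*484*(-202) = 182 - 195536 = -195354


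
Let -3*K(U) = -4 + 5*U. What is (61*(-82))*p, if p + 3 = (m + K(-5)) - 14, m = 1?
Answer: 95038/3 ≈ 31679.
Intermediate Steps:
K(U) = 4/3 - 5*U/3 (K(U) = -(-4 + 5*U)/3 = 4/3 - 5*U/3)
p = -19/3 (p = -3 + ((1 + (4/3 - 5/3*(-5))) - 14) = -3 + ((1 + (4/3 + 25/3)) - 14) = -3 + ((1 + 29/3) - 14) = -3 + (32/3 - 14) = -3 - 10/3 = -19/3 ≈ -6.3333)
(61*(-82))*p = (61*(-82))*(-19/3) = -5002*(-19/3) = 95038/3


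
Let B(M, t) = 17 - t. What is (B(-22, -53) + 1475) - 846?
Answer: 699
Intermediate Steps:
(B(-22, -53) + 1475) - 846 = ((17 - 1*(-53)) + 1475) - 846 = ((17 + 53) + 1475) - 846 = (70 + 1475) - 846 = 1545 - 846 = 699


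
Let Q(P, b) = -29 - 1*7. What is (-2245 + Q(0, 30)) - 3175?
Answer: -5456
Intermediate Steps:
Q(P, b) = -36 (Q(P, b) = -29 - 7 = -36)
(-2245 + Q(0, 30)) - 3175 = (-2245 - 36) - 3175 = -2281 - 3175 = -5456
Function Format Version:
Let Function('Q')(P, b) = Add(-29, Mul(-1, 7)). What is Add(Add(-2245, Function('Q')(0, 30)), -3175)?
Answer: -5456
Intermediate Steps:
Function('Q')(P, b) = -36 (Function('Q')(P, b) = Add(-29, -7) = -36)
Add(Add(-2245, Function('Q')(0, 30)), -3175) = Add(Add(-2245, -36), -3175) = Add(-2281, -3175) = -5456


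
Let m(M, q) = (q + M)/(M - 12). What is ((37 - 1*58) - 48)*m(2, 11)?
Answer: 897/10 ≈ 89.700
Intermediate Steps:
m(M, q) = (M + q)/(-12 + M)
((37 - 1*58) - 48)*m(2, 11) = ((37 - 1*58) - 48)*((2 + 11)/(-12 + 2)) = ((37 - 58) - 48)*(13/(-10)) = (-21 - 48)*(-1/10*13) = -69*(-13/10) = 897/10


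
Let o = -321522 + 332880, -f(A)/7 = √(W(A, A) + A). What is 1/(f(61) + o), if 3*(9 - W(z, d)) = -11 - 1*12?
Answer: 34074/387001075 + 7*√699/387001075 ≈ 8.8525e-5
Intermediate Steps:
W(z, d) = 50/3 (W(z, d) = 9 - (-11 - 1*12)/3 = 9 - (-11 - 12)/3 = 9 - ⅓*(-23) = 9 + 23/3 = 50/3)
f(A) = -7*√(50/3 + A)
o = 11358
1/(f(61) + o) = 1/(-7*√(150 + 9*61)/3 + 11358) = 1/(-7*√(150 + 549)/3 + 11358) = 1/(-7*√699/3 + 11358) = 1/(11358 - 7*√699/3)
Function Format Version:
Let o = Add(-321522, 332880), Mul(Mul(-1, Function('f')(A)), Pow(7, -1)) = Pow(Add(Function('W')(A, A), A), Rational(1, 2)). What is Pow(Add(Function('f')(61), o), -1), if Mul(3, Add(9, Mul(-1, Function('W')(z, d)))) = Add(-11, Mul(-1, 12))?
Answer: Add(Rational(34074, 387001075), Mul(Rational(7, 387001075), Pow(699, Rational(1, 2)))) ≈ 8.8525e-5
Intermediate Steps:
Function('W')(z, d) = Rational(50, 3) (Function('W')(z, d) = Add(9, Mul(Rational(-1, 3), Add(-11, Mul(-1, 12)))) = Add(9, Mul(Rational(-1, 3), Add(-11, -12))) = Add(9, Mul(Rational(-1, 3), -23)) = Add(9, Rational(23, 3)) = Rational(50, 3))
Function('f')(A) = Mul(-7, Pow(Add(Rational(50, 3), A), Rational(1, 2)))
o = 11358
Pow(Add(Function('f')(61), o), -1) = Pow(Add(Mul(Rational(-7, 3), Pow(Add(150, Mul(9, 61)), Rational(1, 2))), 11358), -1) = Pow(Add(Mul(Rational(-7, 3), Pow(Add(150, 549), Rational(1, 2))), 11358), -1) = Pow(Add(Mul(Rational(-7, 3), Pow(699, Rational(1, 2))), 11358), -1) = Pow(Add(11358, Mul(Rational(-7, 3), Pow(699, Rational(1, 2)))), -1)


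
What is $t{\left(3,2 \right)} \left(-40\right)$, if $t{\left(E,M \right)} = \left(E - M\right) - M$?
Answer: $40$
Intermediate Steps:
$t{\left(E,M \right)} = E - 2 M$
$t{\left(3,2 \right)} \left(-40\right) = \left(3 - 4\right) \left(-40\right) = \left(-1\right) \left(-40\right) = 40$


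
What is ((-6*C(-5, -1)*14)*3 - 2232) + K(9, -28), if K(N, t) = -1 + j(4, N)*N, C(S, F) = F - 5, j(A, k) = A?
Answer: -685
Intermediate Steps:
C(S, F) = -5 + F
K(N, t) = -1 + 4*N
((-6*C(-5, -1)*14)*3 - 2232) + K(9, -28) = ((-6*(-5 - 1)*14)*3 - 2232) + (-1 + 4*9) = ((-6*(-6)*14)*3 - 2232) + (-1 + 36) = ((36*14)*3 - 2232) + 35 = (504*3 - 2232) + 35 = (1512 - 2232) + 35 = -720 + 35 = -685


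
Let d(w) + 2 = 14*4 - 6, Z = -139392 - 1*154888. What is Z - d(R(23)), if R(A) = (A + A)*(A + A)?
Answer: -294328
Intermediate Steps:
R(A) = 4*A² (R(A) = (2*A)*(2*A) = 4*A²)
Z = -294280 (Z = -139392 - 154888 = -294280)
d(w) = 48 (d(w) = -2 + (14*4 - 6) = -2 + (56 - 6) = -2 + 50 = 48)
Z - d(R(23)) = -294280 - 1*48 = -294280 - 48 = -294328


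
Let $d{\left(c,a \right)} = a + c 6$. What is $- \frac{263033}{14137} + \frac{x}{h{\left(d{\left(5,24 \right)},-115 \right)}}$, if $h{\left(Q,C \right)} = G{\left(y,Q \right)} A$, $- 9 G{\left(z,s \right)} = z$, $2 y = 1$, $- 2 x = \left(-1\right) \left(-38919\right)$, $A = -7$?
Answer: $- \frac{4953622358}{98959} \approx -50057.0$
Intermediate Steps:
$x = - \frac{38919}{2}$ ($x = - \frac{\left(-1\right) \left(-38919\right)}{2} = \left(- \frac{1}{2}\right) 38919 = - \frac{38919}{2} \approx -19460.0$)
$y = \frac{1}{2}$ ($y = \frac{1}{2} \cdot 1 = \frac{1}{2} \approx 0.5$)
$G{\left(z,s \right)} = - \frac{z}{9}$
$d{\left(c,a \right)} = a + 6 c$
$h{\left(Q,C \right)} = \frac{7}{18}$ ($h{\left(Q,C \right)} = \left(- \frac{1}{9}\right) \frac{1}{2} \left(-7\right) = \left(- \frac{1}{18}\right) \left(-7\right) = \frac{7}{18}$)
$- \frac{263033}{14137} + \frac{x}{h{\left(d{\left(5,24 \right)},-115 \right)}} = - \frac{263033}{14137} - \frac{38919}{2 \cdot \frac{7}{18}} = \left(-263033\right) \frac{1}{14137} - \frac{350271}{7} = - \frac{263033}{14137} - \frac{350271}{7} = - \frac{4953622358}{98959}$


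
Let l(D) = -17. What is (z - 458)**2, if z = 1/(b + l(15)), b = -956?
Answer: 198590553225/946729 ≈ 2.0977e+5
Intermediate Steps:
z = -1/973 (z = 1/(-956 - 17) = 1/(-973) = -1/973 ≈ -0.0010277)
(z - 458)**2 = (-1/973 - 458)**2 = (-445635/973)**2 = 198590553225/946729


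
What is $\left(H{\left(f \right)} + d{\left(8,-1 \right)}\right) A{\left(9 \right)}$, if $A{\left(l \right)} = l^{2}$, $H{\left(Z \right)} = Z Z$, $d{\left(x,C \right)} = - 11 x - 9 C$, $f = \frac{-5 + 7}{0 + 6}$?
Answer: $-6390$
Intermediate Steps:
$f = \frac{1}{3}$ ($f = \frac{2}{6} = 2 \cdot \frac{1}{6} = \frac{1}{3} \approx 0.33333$)
$H{\left(Z \right)} = Z^{2}$
$\left(H{\left(f \right)} + d{\left(8,-1 \right)}\right) A{\left(9 \right)} = \left(\left(\frac{1}{3}\right)^{2} - 79\right) 9^{2} = \left(\frac{1}{9} + \left(-88 + 9\right)\right) 81 = \left(\frac{1}{9} - 79\right) 81 = \left(- \frac{710}{9}\right) 81 = -6390$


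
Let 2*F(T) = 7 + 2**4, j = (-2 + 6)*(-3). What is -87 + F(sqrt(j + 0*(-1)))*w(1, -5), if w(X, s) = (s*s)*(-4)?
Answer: -1237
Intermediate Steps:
j = -12 (j = 4*(-3) = -12)
w(X, s) = -4*s**2 (w(X, s) = s**2*(-4) = -4*s**2)
F(T) = 23/2 (F(T) = (7 + 2**4)/2 = (7 + 16)/2 = (1/2)*23 = 23/2)
-87 + F(sqrt(j + 0*(-1)))*w(1, -5) = -87 + 23*(-4*(-5)**2)/2 = -87 + 23*(-4*25)/2 = -87 + (23/2)*(-100) = -87 - 1150 = -1237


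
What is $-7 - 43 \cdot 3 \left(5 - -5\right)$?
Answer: $-1297$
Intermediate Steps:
$-7 - 43 \cdot 3 \left(5 - -5\right) = -7 - 43 \cdot 3 \left(5 + 5\right) = -7 - 43 \cdot 3 \cdot 10 = -7 - 1290 = -1297$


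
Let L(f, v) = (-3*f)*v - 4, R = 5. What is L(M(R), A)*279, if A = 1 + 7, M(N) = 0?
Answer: -1116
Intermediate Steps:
A = 8
L(f, v) = -4 - 3*f*v (L(f, v) = -3*f*v - 4 = -4 - 3*f*v)
L(M(R), A)*279 = (-4 - 3*0*8)*279 = (-4 + 0)*279 = -4*279 = -1116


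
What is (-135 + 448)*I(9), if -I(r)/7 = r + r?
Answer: -39438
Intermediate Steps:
I(r) = -14*r (I(r) = -7*(r + r) = -14*r)
(-135 + 448)*I(9) = (-135 + 448)*(-14*9) = 313*(-126) = -39438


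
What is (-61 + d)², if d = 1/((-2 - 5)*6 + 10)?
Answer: 3814209/1024 ≈ 3724.8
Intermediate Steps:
d = -1/32 (d = 1/(-7*6 + 10) = 1/(-42 + 10) = 1/(-32) = -1/32 ≈ -0.031250)
(-61 + d)² = (-61 - 1/32)² = (-1953/32)² = 3814209/1024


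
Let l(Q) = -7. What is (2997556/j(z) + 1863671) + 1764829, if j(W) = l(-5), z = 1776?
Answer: 22401944/7 ≈ 3.2003e+6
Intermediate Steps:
j(W) = -7
(2997556/j(z) + 1863671) + 1764829 = (2997556/(-7) + 1863671) + 1764829 = (2997556*(-1/7) + 1863671) + 1764829 = (-2997556/7 + 1863671) + 1764829 = 10048141/7 + 1764829 = 22401944/7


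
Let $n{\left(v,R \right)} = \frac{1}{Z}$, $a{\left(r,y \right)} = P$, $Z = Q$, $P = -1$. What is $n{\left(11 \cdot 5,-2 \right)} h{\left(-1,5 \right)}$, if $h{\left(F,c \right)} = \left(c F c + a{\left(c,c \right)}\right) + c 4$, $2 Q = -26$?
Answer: $\frac{6}{13} \approx 0.46154$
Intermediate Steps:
$Q = -13$ ($Q = \frac{1}{2} \left(-26\right) = -13$)
$Z = -13$
$a{\left(r,y \right)} = -1$
$n{\left(v,R \right)} = - \frac{1}{13}$ ($n{\left(v,R \right)} = \frac{1}{-13} = - \frac{1}{13}$)
$h{\left(F,c \right)} = -1 + 4 c + F c^{2}$ ($h{\left(F,c \right)} = \left(c F c - 1\right) + c 4 = \left(F c c - 1\right) + 4 c = \left(F c^{2} - 1\right) + 4 c = \left(-1 + F c^{2}\right) + 4 c = -1 + 4 c + F c^{2}$)
$n{\left(11 \cdot 5,-2 \right)} h{\left(-1,5 \right)} = - \frac{-1 + 4 \cdot 5 - 5^{2}}{13} = - \frac{-1 + 20 - 25}{13} = \left(- \frac{1}{13}\right) \left(-6\right) = \frac{6}{13}$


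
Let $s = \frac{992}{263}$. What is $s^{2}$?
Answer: $\frac{984064}{69169} \approx 14.227$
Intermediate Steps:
$s = \frac{992}{263}$ ($s = 992 \cdot \frac{1}{263} = \frac{992}{263} \approx 3.7719$)
$s^{2} = \left(\frac{992}{263}\right)^{2} = \frac{984064}{69169}$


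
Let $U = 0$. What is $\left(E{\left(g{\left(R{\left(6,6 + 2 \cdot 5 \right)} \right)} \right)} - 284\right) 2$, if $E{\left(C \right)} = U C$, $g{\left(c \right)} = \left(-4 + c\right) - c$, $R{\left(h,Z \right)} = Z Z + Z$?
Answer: $-568$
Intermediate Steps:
$R{\left(h,Z \right)} = Z + Z^{2}$ ($R{\left(h,Z \right)} = Z^{2} + Z = Z + Z^{2}$)
$g{\left(c \right)} = -4$
$E{\left(C \right)} = 0$ ($E{\left(C \right)} = 0 C = 0$)
$\left(E{\left(g{\left(R{\left(6,6 + 2 \cdot 5 \right)} \right)} \right)} - 284\right) 2 = \left(0 - 284\right) 2 = \left(-284\right) 2 = -568$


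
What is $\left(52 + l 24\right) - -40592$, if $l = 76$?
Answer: $42468$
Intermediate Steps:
$\left(52 + l 24\right) - -40592 = \left(52 + 76 \cdot 24\right) - -40592 = \left(52 + 1824\right) + 40592 = 1876 + 40592 = 42468$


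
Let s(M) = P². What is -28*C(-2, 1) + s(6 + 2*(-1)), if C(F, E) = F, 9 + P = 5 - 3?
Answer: 105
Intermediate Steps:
P = -7 (P = -9 + (5 - 3) = -9 + 2 = -7)
s(M) = 49 (s(M) = (-7)² = 49)
-28*C(-2, 1) + s(6 + 2*(-1)) = -28*(-2) + 49 = 56 + 49 = 105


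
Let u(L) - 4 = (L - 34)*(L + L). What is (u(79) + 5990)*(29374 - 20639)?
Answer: 114463440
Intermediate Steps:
u(L) = 4 + 2*L*(-34 + L) (u(L) = 4 + (L - 34)*(L + L) = 4 + (-34 + L)*(2*L) = 4 + 2*L*(-34 + L))
(u(79) + 5990)*(29374 - 20639) = ((4 - 68*79 + 2*79²) + 5990)*(29374 - 20639) = ((4 - 5372 + 2*6241) + 5990)*8735 = ((4 - 5372 + 12482) + 5990)*8735 = (7114 + 5990)*8735 = 13104*8735 = 114463440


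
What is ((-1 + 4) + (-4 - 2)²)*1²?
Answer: 39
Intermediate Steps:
((-1 + 4) + (-4 - 2)²)*1² = (3 + (-6)²)*1 = (3 + 36)*1 = 39*1 = 39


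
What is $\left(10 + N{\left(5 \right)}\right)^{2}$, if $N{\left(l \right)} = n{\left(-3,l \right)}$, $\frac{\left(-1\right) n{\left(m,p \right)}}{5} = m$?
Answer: $625$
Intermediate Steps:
$n{\left(m,p \right)} = - 5 m$
$N{\left(l \right)} = 15$ ($N{\left(l \right)} = \left(-5\right) \left(-3\right) = 15$)
$\left(10 + N{\left(5 \right)}\right)^{2} = \left(10 + 15\right)^{2} = 25^{2} = 625$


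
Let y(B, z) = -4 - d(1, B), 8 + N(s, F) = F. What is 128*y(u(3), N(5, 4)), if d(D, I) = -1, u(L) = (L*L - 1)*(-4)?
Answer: -384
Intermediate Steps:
N(s, F) = -8 + F
u(L) = 4 - 4*L² (u(L) = (L² - 1)*(-4) = (-1 + L²)*(-4) = 4 - 4*L²)
y(B, z) = -3 (y(B, z) = -4 - 1*(-1) = -4 + 1 = -3)
128*y(u(3), N(5, 4)) = 128*(-3) = -384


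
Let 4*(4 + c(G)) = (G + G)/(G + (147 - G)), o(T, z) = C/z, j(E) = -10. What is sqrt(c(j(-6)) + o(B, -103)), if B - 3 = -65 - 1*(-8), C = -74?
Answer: I*sqrt(15512109)/2163 ≈ 1.8209*I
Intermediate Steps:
B = -54 (B = 3 + (-65 - 1*(-8)) = 3 + (-65 + 8) = 3 - 57 = -54)
o(T, z) = -74/z
c(G) = -4 + G/294 (c(G) = -4 + ((G + G)/(G + (147 - G)))/4 = -4 + ((2*G)/147)/4 = -4 + ((2*G)*(1/147))/4 = -4 + (2*G/147)/4 = -4 + G/294)
sqrt(c(j(-6)) + o(B, -103)) = sqrt((-4 + (1/294)*(-10)) - 74/(-103)) = sqrt((-4 - 5/147) - 74*(-1/103)) = sqrt(-593/147 + 74/103) = sqrt(-50201/15141) = I*sqrt(15512109)/2163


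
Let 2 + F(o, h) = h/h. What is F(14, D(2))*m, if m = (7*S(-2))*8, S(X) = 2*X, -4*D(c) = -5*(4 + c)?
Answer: 224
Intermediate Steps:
D(c) = 5 + 5*c/4 (D(c) = -(-5)*(4 + c)/4 = -(-20 - 5*c)/4 = 5 + 5*c/4)
F(o, h) = -1 (F(o, h) = -2 + h/h = -2 + 1 = -1)
m = -224 (m = (7*(2*(-2)))*8 = (7*(-4))*8 = -28*8 = -224)
F(14, D(2))*m = -1*(-224) = 224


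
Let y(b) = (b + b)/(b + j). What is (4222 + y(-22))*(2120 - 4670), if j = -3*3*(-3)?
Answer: -10743660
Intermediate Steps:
j = 27 (j = -9*(-3) = 27)
y(b) = 2*b/(27 + b) (y(b) = (b + b)/(b + 27) = (2*b)/(27 + b) = 2*b/(27 + b))
(4222 + y(-22))*(2120 - 4670) = (4222 + 2*(-22)/(27 - 22))*(2120 - 4670) = (4222 + 2*(-22)/5)*(-2550) = (4222 + 2*(-22)*(1/5))*(-2550) = (4222 - 44/5)*(-2550) = (21066/5)*(-2550) = -10743660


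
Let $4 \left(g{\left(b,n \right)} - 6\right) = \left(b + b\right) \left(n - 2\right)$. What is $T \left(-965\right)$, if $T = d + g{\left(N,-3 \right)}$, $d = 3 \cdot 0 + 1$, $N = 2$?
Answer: $-1930$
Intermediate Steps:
$d = 1$ ($d = 0 + 1 = 1$)
$g{\left(b,n \right)} = 6 + \frac{b \left(-2 + n\right)}{2}$ ($g{\left(b,n \right)} = 6 + \frac{\left(b + b\right) \left(n - 2\right)}{4} = 6 + \frac{2 b \left(-2 + n\right)}{4} = 6 + \frac{b \left(-2 + n\right)}{2}$)
$T = 2$ ($T = 1 + \left(6 - 2 + \frac{1}{2} \cdot 2 \left(-3\right)\right) = 1 - -1 = 1 + 1 = 2$)
$T \left(-965\right) = 2 \left(-965\right) = -1930$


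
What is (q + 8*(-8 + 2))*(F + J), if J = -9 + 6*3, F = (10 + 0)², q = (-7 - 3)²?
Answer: 5668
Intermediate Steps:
q = 100 (q = (-10)² = 100)
F = 100 (F = 10² = 100)
J = 9 (J = -9 + 18 = 9)
(q + 8*(-8 + 2))*(F + J) = (100 + 8*(-8 + 2))*(100 + 9) = (100 + 8*(-6))*109 = (100 - 48)*109 = 52*109 = 5668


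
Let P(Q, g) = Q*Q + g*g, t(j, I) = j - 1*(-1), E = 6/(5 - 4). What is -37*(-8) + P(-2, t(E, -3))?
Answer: 349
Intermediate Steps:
E = 6 (E = 6/1 = 1*6 = 6)
t(j, I) = 1 + j (t(j, I) = j + 1 = 1 + j)
P(Q, g) = Q**2 + g**2
-37*(-8) + P(-2, t(E, -3)) = -37*(-8) + ((-2)**2 + (1 + 6)**2) = 296 + (4 + 7**2) = 296 + (4 + 49) = 296 + 53 = 349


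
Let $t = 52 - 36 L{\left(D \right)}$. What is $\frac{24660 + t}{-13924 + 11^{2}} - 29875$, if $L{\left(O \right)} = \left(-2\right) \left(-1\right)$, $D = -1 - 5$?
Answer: $- \frac{412389265}{13803} \approx -29877.0$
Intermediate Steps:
$D = -6$
$L{\left(O \right)} = 2$
$t = -20$ ($t = 52 - 72 = -20$)
$\frac{24660 + t}{-13924 + 11^{2}} - 29875 = \frac{24660 - 20}{-13924 + 11^{2}} - 29875 = \frac{24640}{-13924 + 121} - 29875 = \frac{24640}{-13803} - 29875 = 24640 \left(- \frac{1}{13803}\right) - 29875 = - \frac{24640}{13803} - 29875 = - \frac{412389265}{13803}$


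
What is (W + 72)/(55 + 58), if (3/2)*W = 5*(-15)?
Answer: 22/113 ≈ 0.19469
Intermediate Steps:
W = -50 (W = 2*(5*(-15))/3 = (⅔)*(-75) = -50)
(W + 72)/(55 + 58) = (-50 + 72)/(55 + 58) = 22/113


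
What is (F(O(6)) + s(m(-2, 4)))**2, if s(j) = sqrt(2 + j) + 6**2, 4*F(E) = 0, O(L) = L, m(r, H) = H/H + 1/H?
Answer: (72 + sqrt(13))**2/4 ≈ 1429.1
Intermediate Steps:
m(r, H) = 1 + 1/H
F(E) = 0 (F(E) = (1/4)*0 = 0)
s(j) = 36 + sqrt(2 + j) (s(j) = sqrt(2 + j) + 36 = 36 + sqrt(2 + j))
(F(O(6)) + s(m(-2, 4)))**2 = (0 + (36 + sqrt(2 + (1 + 4)/4)))**2 = (0 + (36 + sqrt(2 + (1/4)*5)))**2 = (0 + (36 + sqrt(2 + 5/4)))**2 = (0 + (36 + sqrt(13/4)))**2 = (0 + (36 + sqrt(13)/2))**2 = (36 + sqrt(13)/2)**2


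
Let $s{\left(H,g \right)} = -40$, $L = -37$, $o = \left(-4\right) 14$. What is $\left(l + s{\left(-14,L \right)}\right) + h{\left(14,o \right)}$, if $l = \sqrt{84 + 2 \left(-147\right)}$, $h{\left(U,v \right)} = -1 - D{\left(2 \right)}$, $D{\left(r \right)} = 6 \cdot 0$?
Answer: $-41 + i \sqrt{210} \approx -41.0 + 14.491 i$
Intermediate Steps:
$o = -56$
$D{\left(r \right)} = 0$
$h{\left(U,v \right)} = -1$ ($h{\left(U,v \right)} = -1 - 0 = -1 + 0 = -1$)
$l = i \sqrt{210}$ ($l = \sqrt{84 - 294} = \sqrt{-210} = i \sqrt{210} \approx 14.491 i$)
$\left(l + s{\left(-14,L \right)}\right) + h{\left(14,o \right)} = \left(i \sqrt{210} - 40\right) - 1 = \left(-40 + i \sqrt{210}\right) - 1 = -41 + i \sqrt{210}$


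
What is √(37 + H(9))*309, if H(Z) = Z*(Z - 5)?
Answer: 309*√73 ≈ 2640.1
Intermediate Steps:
H(Z) = Z*(-5 + Z)
√(37 + H(9))*309 = √(37 + 9*(-5 + 9))*309 = √(37 + 9*4)*309 = √(37 + 36)*309 = √73*309 = 309*√73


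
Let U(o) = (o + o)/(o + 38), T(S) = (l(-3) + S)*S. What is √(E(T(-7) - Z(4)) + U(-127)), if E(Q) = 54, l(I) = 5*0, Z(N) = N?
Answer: 2*√112585/89 ≈ 7.5402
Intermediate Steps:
l(I) = 0
T(S) = S² (T(S) = (0 + S)*S = S*S = S²)
U(o) = 2*o/(38 + o) (U(o) = (2*o)/(38 + o) = 2*o/(38 + o))
√(E(T(-7) - Z(4)) + U(-127)) = √(54 + 2*(-127)/(38 - 127)) = √(54 + 2*(-127)/(-89)) = √(54 + 2*(-127)*(-1/89)) = √(54 + 254/89) = √(5060/89) = 2*√112585/89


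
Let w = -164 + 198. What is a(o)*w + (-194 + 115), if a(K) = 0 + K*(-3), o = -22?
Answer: 2165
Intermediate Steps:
a(K) = -3*K (a(K) = 0 - 3*K = -3*K)
w = 34
a(o)*w + (-194 + 115) = -3*(-22)*34 + (-194 + 115) = 66*34 - 79 = 2244 - 79 = 2165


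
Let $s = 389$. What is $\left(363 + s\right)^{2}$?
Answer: $565504$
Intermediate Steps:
$\left(363 + s\right)^{2} = \left(363 + 389\right)^{2} = 752^{2} = 565504$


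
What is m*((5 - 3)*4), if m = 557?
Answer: 4456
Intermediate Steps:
m*((5 - 3)*4) = 557*((5 - 3)*4) = 557*(2*4) = 557*8 = 4456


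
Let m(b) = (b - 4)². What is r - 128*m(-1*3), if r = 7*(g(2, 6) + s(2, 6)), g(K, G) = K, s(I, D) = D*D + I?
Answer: -5992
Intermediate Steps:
s(I, D) = I + D² (s(I, D) = D² + I = I + D²)
m(b) = (-4 + b)²
r = 280 (r = 7*(2 + (2 + 6²)) = 7*(2 + (2 + 36)) = 7*(2 + 38) = 7*40 = 280)
r - 128*m(-1*3) = 280 - 128*(-4 - 1*3)² = 280 - 128*(-4 - 3)² = 280 - 128*(-7)² = 280 - 128*49 = 280 - 6272 = -5992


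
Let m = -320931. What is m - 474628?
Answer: -795559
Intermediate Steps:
m - 474628 = -320931 - 474628 = -795559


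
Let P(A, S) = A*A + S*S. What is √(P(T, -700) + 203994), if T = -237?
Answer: √750163 ≈ 866.12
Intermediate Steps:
P(A, S) = A² + S²
√(P(T, -700) + 203994) = √(((-237)² + (-700)²) + 203994) = √((56169 + 490000) + 203994) = √(546169 + 203994) = √750163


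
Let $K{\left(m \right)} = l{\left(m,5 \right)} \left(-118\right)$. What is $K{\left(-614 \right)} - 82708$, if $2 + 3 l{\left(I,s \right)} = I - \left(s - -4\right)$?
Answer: $- \frac{174374}{3} \approx -58125.0$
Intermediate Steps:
$l{\left(I,s \right)} = -2 - \frac{s}{3} + \frac{I}{3}$ ($l{\left(I,s \right)} = - \frac{2}{3} + \frac{I - \left(s - -4\right)}{3} = - \frac{2}{3} + \frac{I - \left(s + 4\right)}{3} = - \frac{2}{3} + \frac{I - \left(4 + s\right)}{3} = - \frac{2}{3} + \frac{-4 + I - s}{3} = - \frac{2}{3} - \left(\frac{4}{3} - \frac{I}{3} + \frac{s}{3}\right) = -2 - \frac{s}{3} + \frac{I}{3}$)
$K{\left(m \right)} = \frac{1298}{3} - \frac{118 m}{3}$ ($K{\left(m \right)} = \left(-2 - \frac{5}{3} + \frac{m}{3}\right) \left(-118\right) = \left(- \frac{11}{3} + \frac{m}{3}\right) \left(-118\right) = \frac{1298}{3} - \frac{118 m}{3}$)
$K{\left(-614 \right)} - 82708 = \left(\frac{1298}{3} - - \frac{72452}{3}\right) - 82708 = \left(\frac{1298}{3} + \frac{72452}{3}\right) - 82708 = \frac{73750}{3} - 82708 = - \frac{174374}{3}$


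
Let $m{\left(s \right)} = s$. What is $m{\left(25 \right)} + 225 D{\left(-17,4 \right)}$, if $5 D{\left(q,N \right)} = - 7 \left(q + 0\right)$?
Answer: $5380$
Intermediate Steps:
$D{\left(q,N \right)} = - \frac{7 q}{5}$ ($D{\left(q,N \right)} = \frac{\left(-7\right) \left(q + 0\right)}{5} = \frac{\left(-7\right) q}{5} = - \frac{7 q}{5}$)
$m{\left(25 \right)} + 225 D{\left(-17,4 \right)} = 25 + 225 \left(\left(- \frac{7}{5}\right) \left(-17\right)\right) = 25 + 225 \cdot \frac{119}{5} = 25 + 5355 = 5380$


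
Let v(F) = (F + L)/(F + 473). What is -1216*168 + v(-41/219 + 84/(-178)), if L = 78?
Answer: -1880754718597/9206396 ≈ -2.0429e+5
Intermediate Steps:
v(F) = (78 + F)/(473 + F) (v(F) = (F + 78)/(F + 473) = (78 + F)/(473 + F))
-1216*168 + v(-41/219 + 84/(-178)) = -1216*168 + (78 + (-41/219 + 84/(-178)))/(473 + (-41/219 + 84/(-178))) = -204288 + (78 + (-41*1/219 + 84*(-1/178)))/(473 + (-41*1/219 + 84*(-1/178))) = -204288 + (78 + (-41/219 - 42/89))/(473 + (-41/219 - 42/89)) = -204288 + (78 - 12847/19491)/(473 - 12847/19491) = -204288 + (1507451/19491)/(9206396/19491) = -204288 + (19491/9206396)*(1507451/19491) = -204288 + 1507451/9206396 = -1880754718597/9206396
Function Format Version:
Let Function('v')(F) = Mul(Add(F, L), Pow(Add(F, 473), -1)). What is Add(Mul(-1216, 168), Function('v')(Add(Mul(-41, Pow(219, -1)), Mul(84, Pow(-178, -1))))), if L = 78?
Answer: Rational(-1880754718597, 9206396) ≈ -2.0429e+5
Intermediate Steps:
Function('v')(F) = Mul(Pow(Add(473, F), -1), Add(78, F)) (Function('v')(F) = Mul(Add(F, 78), Pow(Add(F, 473), -1)) = Mul(Add(78, F), Pow(Add(473, F), -1)) = Mul(Pow(Add(473, F), -1), Add(78, F)))
Add(Mul(-1216, 168), Function('v')(Add(Mul(-41, Pow(219, -1)), Mul(84, Pow(-178, -1))))) = Add(Mul(-1216, 168), Mul(Pow(Add(473, Add(Mul(-41, Pow(219, -1)), Mul(84, Pow(-178, -1)))), -1), Add(78, Add(Mul(-41, Pow(219, -1)), Mul(84, Pow(-178, -1)))))) = Add(-204288, Mul(Pow(Add(473, Add(Mul(-41, Rational(1, 219)), Mul(84, Rational(-1, 178)))), -1), Add(78, Add(Mul(-41, Rational(1, 219)), Mul(84, Rational(-1, 178)))))) = Add(-204288, Mul(Pow(Add(473, Add(Rational(-41, 219), Rational(-42, 89))), -1), Add(78, Add(Rational(-41, 219), Rational(-42, 89))))) = Add(-204288, Mul(Pow(Add(473, Rational(-12847, 19491)), -1), Add(78, Rational(-12847, 19491)))) = Add(-204288, Mul(Pow(Rational(9206396, 19491), -1), Rational(1507451, 19491))) = Add(-204288, Mul(Rational(19491, 9206396), Rational(1507451, 19491))) = Add(-204288, Rational(1507451, 9206396)) = Rational(-1880754718597, 9206396)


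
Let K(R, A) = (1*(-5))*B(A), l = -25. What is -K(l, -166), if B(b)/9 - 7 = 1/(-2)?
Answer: 585/2 ≈ 292.50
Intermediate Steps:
B(b) = 117/2 (B(b) = 63 + 9/(-2) = 63 + 9*(-½) = 63 - 9/2 = 117/2)
K(R, A) = -585/2 (K(R, A) = (1*(-5))*(117/2) = -5*117/2 = -585/2)
-K(l, -166) = -1*(-585/2) = 585/2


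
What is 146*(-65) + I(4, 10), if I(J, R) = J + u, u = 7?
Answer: -9479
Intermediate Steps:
I(J, R) = 7 + J (I(J, R) = J + 7 = 7 + J)
146*(-65) + I(4, 10) = 146*(-65) + (7 + 4) = -9490 + 11 = -9479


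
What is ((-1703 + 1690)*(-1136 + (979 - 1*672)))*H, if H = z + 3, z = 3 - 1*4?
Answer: 21554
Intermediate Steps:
z = -1 (z = 3 - 4 = -1)
H = 2 (H = -1 + 3 = 2)
((-1703 + 1690)*(-1136 + (979 - 1*672)))*H = ((-1703 + 1690)*(-1136 + (979 - 1*672)))*2 = -13*(-1136 + (979 - 672))*2 = -13*(-1136 + 307)*2 = -13*(-829)*2 = 10777*2 = 21554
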